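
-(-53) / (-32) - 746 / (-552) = -673 / 2208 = -0.30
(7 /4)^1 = 7 /4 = 1.75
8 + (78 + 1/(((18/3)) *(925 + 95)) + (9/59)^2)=1832619121/21303720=86.02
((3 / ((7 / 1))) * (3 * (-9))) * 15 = -1215 / 7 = -173.57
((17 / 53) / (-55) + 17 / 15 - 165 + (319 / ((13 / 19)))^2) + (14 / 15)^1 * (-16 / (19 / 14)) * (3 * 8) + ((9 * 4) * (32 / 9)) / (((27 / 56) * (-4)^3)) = 54825211206928 / 252721755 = 216939.03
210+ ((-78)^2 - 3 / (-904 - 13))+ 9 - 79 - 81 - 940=4771154 / 917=5203.00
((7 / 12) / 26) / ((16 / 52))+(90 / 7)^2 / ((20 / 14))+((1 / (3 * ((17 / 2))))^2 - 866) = -437091085 / 582624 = -750.21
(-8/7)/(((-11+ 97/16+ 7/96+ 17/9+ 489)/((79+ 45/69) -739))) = 6988032/4507195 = 1.55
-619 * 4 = -2476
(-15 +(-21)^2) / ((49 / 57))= 24282 / 49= 495.55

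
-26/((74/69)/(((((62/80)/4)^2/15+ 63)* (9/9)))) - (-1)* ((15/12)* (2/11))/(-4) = -79573608729/52096000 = -1527.44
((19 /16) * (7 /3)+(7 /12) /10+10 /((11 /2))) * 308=85883 /60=1431.38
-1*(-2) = 2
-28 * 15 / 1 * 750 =-315000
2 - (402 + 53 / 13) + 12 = -5097 / 13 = -392.08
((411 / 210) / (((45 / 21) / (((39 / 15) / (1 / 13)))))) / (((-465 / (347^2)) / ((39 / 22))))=-36241784501 / 2557500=-14170.79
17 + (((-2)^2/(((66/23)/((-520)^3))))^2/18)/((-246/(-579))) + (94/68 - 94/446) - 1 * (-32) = 15304418146149676316718241/3046758462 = 5023180648230091.41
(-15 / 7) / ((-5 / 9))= 27 / 7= 3.86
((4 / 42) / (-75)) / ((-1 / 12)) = 8 / 525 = 0.02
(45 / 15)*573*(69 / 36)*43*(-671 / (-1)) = 380253687 / 4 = 95063421.75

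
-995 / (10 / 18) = -1791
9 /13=0.69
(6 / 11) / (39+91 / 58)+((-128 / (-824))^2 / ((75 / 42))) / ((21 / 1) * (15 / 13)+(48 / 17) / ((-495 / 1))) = 16983187228116 / 1212830855695745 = 0.01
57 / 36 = 19 / 12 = 1.58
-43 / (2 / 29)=-1247 / 2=-623.50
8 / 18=4 / 9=0.44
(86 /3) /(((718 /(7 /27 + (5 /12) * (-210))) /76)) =-264.72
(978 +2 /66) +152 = 37291 /33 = 1130.03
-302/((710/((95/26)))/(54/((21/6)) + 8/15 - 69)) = 15977461/193830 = 82.43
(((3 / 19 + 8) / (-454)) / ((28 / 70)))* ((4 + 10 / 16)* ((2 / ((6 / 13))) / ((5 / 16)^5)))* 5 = -488603648 / 323475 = -1510.48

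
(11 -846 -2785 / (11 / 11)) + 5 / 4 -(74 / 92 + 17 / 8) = -666389 / 184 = -3621.68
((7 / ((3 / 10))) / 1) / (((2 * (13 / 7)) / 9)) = 735 / 13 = 56.54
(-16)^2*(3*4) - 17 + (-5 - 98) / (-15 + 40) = 76272 / 25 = 3050.88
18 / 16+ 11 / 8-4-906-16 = -1847 / 2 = -923.50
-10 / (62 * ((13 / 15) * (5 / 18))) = -270 / 403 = -0.67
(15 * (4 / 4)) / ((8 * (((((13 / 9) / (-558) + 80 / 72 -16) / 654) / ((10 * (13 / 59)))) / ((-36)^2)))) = -235145.99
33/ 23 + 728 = 16777/ 23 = 729.43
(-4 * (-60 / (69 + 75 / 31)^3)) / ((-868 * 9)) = -4805 / 56976025806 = -0.00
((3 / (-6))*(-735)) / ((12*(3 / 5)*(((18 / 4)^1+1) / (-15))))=-6125 / 44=-139.20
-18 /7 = -2.57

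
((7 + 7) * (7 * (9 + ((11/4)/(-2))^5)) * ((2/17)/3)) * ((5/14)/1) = 5.61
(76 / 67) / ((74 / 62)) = 2356 / 2479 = 0.95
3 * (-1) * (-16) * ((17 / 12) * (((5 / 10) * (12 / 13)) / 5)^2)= 2448 / 4225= 0.58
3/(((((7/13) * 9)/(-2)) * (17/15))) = -130/119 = -1.09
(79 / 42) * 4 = 158 / 21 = 7.52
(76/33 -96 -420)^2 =263884.58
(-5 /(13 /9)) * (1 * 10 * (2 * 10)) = -9000 /13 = -692.31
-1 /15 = -0.07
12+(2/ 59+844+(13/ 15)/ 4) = 3031127/ 3540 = 856.25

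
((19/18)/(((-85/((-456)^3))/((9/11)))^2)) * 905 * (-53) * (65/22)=-47931715383185736400896/384659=-124608329411727624.73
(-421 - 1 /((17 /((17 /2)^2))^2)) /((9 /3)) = -7025 /48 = -146.35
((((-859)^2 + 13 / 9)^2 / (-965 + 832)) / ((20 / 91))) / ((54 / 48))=-1146654876831464 / 69255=-16556997716.14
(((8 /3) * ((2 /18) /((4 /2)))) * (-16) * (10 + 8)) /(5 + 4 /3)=-6.74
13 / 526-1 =-513 / 526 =-0.98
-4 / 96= -0.04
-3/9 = -1/3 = -0.33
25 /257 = 0.10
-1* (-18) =18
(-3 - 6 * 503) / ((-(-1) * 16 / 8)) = -3021 / 2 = -1510.50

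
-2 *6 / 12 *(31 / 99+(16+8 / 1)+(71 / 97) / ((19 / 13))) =-4527478 / 182457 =-24.81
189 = 189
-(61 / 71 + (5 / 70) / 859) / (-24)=733657 / 20492304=0.04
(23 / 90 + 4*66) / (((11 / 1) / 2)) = 23783 / 495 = 48.05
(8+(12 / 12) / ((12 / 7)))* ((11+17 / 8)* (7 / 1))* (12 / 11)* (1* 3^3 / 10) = 408807 / 176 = 2322.77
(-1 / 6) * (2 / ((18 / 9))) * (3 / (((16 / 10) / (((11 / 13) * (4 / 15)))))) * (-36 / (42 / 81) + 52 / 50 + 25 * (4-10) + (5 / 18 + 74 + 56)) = 3053039 / 491400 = 6.21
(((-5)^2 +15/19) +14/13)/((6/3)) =3318/247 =13.43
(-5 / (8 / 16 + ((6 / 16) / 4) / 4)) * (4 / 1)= -2560 / 67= -38.21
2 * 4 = 8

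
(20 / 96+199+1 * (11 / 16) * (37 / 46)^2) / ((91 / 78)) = 20278369 / 118496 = 171.13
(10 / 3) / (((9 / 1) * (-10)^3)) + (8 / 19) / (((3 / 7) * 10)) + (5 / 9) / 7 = 63647 / 359100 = 0.18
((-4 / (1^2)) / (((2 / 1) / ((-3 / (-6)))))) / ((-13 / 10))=10 / 13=0.77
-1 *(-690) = 690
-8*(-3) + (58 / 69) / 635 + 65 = 3899593 / 43815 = 89.00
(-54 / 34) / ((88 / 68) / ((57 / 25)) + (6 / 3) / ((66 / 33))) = -1539 / 1519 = -1.01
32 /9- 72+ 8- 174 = -2110 /9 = -234.44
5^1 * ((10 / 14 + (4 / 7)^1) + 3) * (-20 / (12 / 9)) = -2250 / 7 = -321.43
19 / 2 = 9.50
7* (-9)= -63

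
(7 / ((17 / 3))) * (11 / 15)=77 / 85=0.91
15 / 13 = 1.15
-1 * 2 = -2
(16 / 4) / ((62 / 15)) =30 / 31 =0.97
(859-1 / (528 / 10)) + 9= 229147 / 264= 867.98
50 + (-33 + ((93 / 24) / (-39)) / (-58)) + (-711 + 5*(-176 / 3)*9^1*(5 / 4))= -72275393 / 18096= -3994.00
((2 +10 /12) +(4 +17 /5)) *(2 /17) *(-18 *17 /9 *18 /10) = -1842 /25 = -73.68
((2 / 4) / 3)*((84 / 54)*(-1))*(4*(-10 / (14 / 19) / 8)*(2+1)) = 95 / 18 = 5.28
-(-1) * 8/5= 1.60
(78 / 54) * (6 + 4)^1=130 / 9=14.44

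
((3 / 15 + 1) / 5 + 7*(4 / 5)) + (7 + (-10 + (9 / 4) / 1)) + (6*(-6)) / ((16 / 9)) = -379 / 25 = -15.16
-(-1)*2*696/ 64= 21.75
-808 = -808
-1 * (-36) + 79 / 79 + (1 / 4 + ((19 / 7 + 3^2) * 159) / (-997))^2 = 30874813001 / 779303056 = 39.62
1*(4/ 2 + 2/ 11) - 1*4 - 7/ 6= -197/ 66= -2.98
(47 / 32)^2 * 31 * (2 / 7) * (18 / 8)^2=5546799 / 57344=96.73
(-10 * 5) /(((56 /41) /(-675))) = 691875 /28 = 24709.82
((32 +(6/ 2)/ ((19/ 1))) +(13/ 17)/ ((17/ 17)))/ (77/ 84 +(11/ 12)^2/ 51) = 4593888/ 130207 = 35.28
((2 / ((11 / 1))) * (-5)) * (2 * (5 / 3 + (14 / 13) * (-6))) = 340 / 39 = 8.72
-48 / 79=-0.61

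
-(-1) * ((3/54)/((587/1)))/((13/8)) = 4/68679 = 0.00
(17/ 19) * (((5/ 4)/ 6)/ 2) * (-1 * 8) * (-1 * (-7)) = -595/ 114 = -5.22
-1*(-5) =5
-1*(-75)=75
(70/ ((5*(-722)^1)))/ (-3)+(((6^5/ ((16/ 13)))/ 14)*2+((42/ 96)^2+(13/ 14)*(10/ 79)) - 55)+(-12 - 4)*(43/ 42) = 18212134181/ 21902592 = 831.51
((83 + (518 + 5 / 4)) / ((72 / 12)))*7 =5621 / 8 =702.62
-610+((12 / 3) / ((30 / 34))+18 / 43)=-390256 / 645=-605.05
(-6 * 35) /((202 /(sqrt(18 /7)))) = -45 * sqrt(14) /101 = -1.67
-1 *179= -179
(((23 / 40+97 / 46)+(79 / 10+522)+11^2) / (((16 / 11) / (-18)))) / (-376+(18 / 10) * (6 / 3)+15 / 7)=416698821 / 19075648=21.84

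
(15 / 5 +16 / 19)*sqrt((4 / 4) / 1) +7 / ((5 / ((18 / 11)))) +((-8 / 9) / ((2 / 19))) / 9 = 439709 / 84645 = 5.19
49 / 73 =0.67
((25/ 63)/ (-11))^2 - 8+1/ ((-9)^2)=-3835438/ 480249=-7.99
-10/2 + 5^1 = 0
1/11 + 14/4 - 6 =-53/22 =-2.41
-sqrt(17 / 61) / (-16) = sqrt(1037) / 976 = 0.03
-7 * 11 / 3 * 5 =-385 / 3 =-128.33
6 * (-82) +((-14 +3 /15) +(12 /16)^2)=-40419 /80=-505.24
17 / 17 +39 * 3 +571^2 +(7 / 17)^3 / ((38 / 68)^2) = 2001639155 / 6137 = 326159.22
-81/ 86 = -0.94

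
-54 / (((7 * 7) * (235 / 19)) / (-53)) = 54378 / 11515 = 4.72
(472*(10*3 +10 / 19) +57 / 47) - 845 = 12113218 / 893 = 13564.63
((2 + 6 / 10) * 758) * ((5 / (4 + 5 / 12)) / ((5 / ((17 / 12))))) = 167518 / 265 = 632.14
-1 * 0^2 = 0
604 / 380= 151 / 95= 1.59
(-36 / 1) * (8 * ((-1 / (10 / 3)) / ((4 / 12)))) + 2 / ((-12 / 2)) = 3883 / 15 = 258.87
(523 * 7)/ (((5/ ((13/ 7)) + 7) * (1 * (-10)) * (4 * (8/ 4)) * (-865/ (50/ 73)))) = 6799/ 1818576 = 0.00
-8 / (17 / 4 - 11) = 32 / 27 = 1.19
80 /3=26.67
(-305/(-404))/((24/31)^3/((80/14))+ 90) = 45431275/5420890584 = 0.01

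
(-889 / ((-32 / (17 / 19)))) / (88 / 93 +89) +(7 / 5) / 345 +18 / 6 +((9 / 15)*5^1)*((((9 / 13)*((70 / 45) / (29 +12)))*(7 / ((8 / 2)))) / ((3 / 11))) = 505828065767 / 133603485600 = 3.79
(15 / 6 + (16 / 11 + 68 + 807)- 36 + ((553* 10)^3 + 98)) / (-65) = -3720472314701 / 1430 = -2601728891.40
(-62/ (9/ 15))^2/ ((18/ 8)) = 384400/ 81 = 4745.68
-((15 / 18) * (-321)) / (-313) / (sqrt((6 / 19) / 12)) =-535 * sqrt(38) / 626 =-5.27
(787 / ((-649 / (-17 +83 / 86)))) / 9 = 1085273 / 502326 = 2.16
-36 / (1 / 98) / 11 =-3528 / 11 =-320.73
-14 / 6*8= -56 / 3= -18.67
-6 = -6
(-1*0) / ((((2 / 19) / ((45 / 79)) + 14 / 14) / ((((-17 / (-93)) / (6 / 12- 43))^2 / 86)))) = 0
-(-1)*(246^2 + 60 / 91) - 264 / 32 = 22025061 / 364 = 60508.41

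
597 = 597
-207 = -207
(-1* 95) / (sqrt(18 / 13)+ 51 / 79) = 331721 / 5235 - 118579* sqrt(26) / 5235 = -52.13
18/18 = 1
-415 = -415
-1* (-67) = 67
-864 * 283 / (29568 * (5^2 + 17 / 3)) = -7641 / 28336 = -0.27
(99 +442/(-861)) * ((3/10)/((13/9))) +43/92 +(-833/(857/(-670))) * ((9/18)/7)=99191966311/1470834820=67.44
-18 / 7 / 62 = -9 / 217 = -0.04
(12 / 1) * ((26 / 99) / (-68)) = -26 / 561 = -0.05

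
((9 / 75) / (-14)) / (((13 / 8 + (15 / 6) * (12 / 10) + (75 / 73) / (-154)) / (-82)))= 790152 / 5191925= 0.15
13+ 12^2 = 157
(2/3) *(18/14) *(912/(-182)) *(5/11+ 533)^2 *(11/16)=-5888115504/7007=-840319.04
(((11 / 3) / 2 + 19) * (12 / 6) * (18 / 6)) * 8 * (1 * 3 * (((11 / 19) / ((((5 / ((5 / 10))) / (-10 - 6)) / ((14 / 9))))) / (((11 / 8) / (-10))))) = 1792000 / 57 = 31438.60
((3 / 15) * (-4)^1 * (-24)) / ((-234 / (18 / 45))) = -32 / 975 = -0.03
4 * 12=48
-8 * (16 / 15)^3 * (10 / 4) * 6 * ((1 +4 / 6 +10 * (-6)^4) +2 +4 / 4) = -1274478592 / 675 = -1888116.43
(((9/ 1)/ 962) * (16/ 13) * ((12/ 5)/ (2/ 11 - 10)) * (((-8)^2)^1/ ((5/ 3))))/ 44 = -384/ 156325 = -0.00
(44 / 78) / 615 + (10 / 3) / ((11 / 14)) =1119542 / 263835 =4.24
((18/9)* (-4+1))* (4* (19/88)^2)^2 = -390963/1874048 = -0.21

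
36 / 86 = 18 / 43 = 0.42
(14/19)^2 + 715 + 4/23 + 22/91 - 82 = 479002007/755573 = 633.96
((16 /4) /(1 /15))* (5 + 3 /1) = 480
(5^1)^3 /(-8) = -125 /8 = -15.62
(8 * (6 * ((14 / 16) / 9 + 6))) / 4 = 73.17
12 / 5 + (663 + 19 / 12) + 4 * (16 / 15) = 2685 / 4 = 671.25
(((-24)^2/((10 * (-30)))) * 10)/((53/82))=-7872/265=-29.71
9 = 9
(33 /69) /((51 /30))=110 /391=0.28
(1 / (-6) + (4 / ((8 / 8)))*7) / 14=167 / 84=1.99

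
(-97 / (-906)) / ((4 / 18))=291 / 604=0.48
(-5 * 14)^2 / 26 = 2450 / 13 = 188.46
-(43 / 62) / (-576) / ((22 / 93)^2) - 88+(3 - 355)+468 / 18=-25646795 / 61952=-413.98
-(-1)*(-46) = -46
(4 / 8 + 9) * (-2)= -19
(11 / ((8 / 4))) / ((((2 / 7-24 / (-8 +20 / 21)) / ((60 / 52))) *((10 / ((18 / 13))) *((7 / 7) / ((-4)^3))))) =-615384 / 40391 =-15.24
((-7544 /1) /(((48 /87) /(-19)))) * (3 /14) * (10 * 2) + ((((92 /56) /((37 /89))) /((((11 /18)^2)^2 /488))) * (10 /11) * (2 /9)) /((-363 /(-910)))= 5654938845807465 /5047177289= 1120416.13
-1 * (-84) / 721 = 12 / 103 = 0.12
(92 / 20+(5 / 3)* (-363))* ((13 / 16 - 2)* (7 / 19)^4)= 189679 / 14440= 13.14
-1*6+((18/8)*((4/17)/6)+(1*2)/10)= -971/170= -5.71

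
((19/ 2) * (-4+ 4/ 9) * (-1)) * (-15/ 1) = -1520/ 3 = -506.67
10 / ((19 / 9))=90 / 19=4.74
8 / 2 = 4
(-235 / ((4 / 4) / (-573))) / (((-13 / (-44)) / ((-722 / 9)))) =-1425906680 / 39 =-36561709.74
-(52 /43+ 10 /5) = -138 /43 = -3.21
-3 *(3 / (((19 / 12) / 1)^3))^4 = -2166612408926208 / 2213314919066161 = -0.98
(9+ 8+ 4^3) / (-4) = -20.25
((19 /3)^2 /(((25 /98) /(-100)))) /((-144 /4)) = 35378 /81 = 436.77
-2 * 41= -82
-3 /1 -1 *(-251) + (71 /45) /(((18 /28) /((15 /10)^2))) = 22817 /90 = 253.52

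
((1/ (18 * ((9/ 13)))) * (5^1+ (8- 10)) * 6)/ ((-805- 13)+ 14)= -13/ 7236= -0.00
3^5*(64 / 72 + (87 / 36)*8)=4914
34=34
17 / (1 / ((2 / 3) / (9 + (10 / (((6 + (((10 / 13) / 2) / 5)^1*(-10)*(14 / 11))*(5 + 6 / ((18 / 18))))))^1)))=6103 / 4944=1.23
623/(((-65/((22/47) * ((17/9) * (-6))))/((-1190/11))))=-5500.62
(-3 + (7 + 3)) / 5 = 7 / 5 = 1.40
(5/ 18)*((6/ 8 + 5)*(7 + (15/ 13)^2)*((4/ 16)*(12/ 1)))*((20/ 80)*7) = 69.86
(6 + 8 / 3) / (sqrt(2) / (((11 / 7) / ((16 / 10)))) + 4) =39325 / 15798-5005 *sqrt(2) / 7899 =1.59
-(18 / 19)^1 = -18 / 19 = -0.95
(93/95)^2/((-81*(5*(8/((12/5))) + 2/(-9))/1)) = -961/1335700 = -0.00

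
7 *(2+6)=56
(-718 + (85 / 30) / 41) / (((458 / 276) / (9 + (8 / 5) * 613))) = -20103100297 / 46945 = -428226.65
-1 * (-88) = 88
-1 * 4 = -4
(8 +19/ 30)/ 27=259/ 810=0.32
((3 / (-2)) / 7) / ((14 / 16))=-12 / 49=-0.24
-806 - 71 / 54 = -43595 / 54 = -807.31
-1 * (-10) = 10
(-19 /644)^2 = 361 /414736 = 0.00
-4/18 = -2/9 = -0.22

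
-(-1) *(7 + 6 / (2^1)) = 10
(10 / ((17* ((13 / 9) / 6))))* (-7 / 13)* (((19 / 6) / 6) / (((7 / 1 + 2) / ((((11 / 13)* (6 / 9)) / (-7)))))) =2090 / 336141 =0.01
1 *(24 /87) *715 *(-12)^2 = 823680 /29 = 28402.76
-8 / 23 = -0.35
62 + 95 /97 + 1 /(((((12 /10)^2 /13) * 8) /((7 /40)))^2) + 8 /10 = 164305639253 /2574581760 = 63.82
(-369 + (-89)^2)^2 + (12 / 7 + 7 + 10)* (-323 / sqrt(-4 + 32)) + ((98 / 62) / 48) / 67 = 5685932458033 / 99696 - 42313* sqrt(7) / 98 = 57031561.66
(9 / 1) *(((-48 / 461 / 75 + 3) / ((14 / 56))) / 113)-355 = -461081251 / 1302325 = -354.04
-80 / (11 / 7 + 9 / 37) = -2072 / 47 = -44.09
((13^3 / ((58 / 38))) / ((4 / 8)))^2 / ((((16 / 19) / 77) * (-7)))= -364177912241 / 3364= -108257405.54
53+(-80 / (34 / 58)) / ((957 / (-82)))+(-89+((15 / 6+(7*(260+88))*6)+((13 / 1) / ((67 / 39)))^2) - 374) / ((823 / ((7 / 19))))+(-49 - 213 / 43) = 57918869314291 / 3386603509278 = 17.10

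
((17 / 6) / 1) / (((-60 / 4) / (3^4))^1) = -153 / 10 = -15.30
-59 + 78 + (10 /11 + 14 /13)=3001 /143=20.99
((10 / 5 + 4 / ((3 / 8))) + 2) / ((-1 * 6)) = -22 / 9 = -2.44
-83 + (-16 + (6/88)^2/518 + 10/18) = -888523247/9025632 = -98.44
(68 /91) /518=34 /23569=0.00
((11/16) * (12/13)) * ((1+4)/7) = 0.45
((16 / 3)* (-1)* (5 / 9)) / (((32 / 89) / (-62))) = 510.93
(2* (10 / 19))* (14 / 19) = 280 / 361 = 0.78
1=1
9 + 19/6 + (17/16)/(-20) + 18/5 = 3017/192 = 15.71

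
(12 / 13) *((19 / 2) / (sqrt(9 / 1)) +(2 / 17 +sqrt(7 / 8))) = 3 *sqrt(14) / 13 +670 / 221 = 3.90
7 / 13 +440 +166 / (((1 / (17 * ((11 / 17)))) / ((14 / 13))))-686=1721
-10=-10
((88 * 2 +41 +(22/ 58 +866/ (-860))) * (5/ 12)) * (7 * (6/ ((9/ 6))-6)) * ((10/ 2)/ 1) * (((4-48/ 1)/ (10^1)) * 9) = 623275653/ 2494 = 249910.05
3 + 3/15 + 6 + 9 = 91/5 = 18.20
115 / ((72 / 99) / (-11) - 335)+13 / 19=262674 / 770317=0.34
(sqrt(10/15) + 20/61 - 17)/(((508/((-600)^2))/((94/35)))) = -1720764000/54229 + 564000 * sqrt(6)/889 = -30177.43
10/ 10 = 1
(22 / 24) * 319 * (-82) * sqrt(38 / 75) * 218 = -15681721 * sqrt(114) / 45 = -3720776.94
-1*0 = 0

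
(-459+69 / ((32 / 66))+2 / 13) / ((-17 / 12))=197517 / 884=223.44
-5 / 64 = -0.08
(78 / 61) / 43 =78 / 2623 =0.03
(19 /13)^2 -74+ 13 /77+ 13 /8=-7294575 /104104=-70.07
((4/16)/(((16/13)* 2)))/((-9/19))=-247/1152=-0.21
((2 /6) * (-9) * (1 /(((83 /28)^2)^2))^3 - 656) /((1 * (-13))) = 70119845773216492880702864 /1389570100602594617332093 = 50.46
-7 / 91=-0.08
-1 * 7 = -7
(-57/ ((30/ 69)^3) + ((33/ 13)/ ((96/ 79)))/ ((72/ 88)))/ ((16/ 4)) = -323372017/ 1872000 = -172.74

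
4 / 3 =1.33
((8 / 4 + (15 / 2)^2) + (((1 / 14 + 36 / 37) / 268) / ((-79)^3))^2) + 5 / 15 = 823354737976773952512715 / 14054419424923595191488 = 58.58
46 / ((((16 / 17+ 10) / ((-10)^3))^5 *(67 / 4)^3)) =-62429992.59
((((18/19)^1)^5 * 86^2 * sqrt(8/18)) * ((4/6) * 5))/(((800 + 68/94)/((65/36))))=1317727569600/46592754883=28.28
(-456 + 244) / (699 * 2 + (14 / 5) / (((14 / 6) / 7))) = -265 / 1758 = -0.15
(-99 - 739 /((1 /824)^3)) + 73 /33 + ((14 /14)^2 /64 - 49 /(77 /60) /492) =-413452929632.85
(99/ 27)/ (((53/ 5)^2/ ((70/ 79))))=19250/ 665733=0.03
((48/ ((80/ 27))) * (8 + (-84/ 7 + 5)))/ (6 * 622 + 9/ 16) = 432/ 99535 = 0.00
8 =8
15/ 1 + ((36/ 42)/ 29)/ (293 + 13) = 155296/ 10353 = 15.00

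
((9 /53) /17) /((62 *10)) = 9 /558620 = 0.00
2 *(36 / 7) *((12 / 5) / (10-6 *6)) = -432 / 455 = -0.95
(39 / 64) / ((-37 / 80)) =-195 / 148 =-1.32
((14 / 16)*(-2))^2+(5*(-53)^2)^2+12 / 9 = 9468577411 / 48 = 197262029.40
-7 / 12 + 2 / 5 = -0.18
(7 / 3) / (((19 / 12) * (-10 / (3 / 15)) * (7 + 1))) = -7 / 1900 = -0.00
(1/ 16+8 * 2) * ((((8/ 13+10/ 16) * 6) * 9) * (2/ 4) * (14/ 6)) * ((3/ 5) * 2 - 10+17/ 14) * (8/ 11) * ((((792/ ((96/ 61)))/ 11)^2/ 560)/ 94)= -275.34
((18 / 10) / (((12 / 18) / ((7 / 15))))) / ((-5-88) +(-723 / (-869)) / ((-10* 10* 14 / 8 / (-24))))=-127743 / 9417082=-0.01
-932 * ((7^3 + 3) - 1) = -321540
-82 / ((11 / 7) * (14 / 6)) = -246 / 11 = -22.36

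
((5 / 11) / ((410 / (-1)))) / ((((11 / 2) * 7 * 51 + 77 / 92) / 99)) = -414 / 7409479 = -0.00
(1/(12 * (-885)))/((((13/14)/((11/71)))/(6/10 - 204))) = 8701/2722850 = 0.00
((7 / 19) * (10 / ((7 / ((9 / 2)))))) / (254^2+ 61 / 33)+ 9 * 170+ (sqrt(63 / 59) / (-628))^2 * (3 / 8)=11521264438193534919 / 7530238009226368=1530.00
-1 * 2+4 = 2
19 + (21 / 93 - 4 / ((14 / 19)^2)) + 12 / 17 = 324449 / 25823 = 12.56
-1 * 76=-76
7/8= 0.88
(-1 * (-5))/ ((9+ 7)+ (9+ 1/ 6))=30/ 151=0.20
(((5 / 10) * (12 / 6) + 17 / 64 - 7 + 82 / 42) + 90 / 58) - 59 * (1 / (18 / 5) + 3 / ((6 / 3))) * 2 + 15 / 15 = -211.01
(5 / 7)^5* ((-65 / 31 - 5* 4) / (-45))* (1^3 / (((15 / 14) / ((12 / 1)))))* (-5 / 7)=-0.73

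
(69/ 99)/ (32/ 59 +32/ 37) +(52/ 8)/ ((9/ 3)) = 269857/ 101376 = 2.66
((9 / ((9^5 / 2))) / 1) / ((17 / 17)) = 2 / 6561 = 0.00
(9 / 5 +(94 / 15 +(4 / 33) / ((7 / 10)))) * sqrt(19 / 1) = 9517 * sqrt(19) / 1155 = 35.92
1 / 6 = 0.17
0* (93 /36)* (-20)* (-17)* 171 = 0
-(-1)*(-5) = -5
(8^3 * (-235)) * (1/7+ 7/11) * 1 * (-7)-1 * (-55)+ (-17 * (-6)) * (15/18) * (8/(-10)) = 7219057/11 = 656277.91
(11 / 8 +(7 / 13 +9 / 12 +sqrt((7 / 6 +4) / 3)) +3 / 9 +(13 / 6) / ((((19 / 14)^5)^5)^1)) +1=sqrt(62) / 6 +116096809309220097152377596312980077 / 29039866654735899935422198407515688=5.31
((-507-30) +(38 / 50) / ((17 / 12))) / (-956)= 227997 / 406300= 0.56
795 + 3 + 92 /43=34406 /43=800.14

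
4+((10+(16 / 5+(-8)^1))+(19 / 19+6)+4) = 101 / 5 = 20.20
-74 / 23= -3.22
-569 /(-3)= 189.67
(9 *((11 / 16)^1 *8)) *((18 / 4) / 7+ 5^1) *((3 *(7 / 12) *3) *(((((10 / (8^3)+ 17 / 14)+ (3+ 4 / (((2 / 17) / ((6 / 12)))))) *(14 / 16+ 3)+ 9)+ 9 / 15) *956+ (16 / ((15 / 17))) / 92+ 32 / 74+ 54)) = 128889451.11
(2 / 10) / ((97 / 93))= 93 / 485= 0.19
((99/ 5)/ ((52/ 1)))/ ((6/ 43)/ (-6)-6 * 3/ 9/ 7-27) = -9933/ 712400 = -0.01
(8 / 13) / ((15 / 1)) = 8 / 195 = 0.04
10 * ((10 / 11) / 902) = 50 / 4961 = 0.01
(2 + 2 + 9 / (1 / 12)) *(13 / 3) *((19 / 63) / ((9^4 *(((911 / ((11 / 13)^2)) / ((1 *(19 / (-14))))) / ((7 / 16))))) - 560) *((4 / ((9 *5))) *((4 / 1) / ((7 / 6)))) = -82830.22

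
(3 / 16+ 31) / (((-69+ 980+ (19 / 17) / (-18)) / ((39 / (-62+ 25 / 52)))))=-38707929 / 1783423306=-0.02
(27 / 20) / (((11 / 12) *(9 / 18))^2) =3888 / 605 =6.43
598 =598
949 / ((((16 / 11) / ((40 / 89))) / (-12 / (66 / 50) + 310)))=7852975 / 89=88235.67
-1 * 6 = -6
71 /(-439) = -0.16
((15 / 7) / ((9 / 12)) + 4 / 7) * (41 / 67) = 984 / 469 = 2.10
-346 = -346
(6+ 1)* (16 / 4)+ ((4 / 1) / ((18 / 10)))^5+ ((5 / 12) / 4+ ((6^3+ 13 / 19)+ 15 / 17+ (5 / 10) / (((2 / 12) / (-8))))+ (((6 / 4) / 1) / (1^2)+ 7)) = 86777704261 / 305165232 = 284.36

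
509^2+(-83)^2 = 265970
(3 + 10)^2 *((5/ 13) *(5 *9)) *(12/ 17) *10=351000/ 17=20647.06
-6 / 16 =-3 / 8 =-0.38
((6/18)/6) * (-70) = -3.89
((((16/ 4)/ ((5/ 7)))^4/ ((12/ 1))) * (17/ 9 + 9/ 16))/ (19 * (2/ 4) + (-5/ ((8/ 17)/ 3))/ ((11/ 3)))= 298338656/ 1198125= 249.00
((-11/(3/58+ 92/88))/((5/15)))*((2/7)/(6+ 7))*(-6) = 63162/15925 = 3.97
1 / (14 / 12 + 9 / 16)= 48 / 83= 0.58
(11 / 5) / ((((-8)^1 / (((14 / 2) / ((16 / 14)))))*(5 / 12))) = -1617 / 400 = -4.04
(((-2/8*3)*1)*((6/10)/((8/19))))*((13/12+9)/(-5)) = 6897/3200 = 2.16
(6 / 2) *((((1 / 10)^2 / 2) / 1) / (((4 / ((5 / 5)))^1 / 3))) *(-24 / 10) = -27 / 1000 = -0.03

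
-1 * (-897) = 897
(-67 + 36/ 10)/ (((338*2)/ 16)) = -1268/ 845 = -1.50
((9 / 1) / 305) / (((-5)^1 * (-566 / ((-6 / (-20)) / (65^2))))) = 27 / 36468087500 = 0.00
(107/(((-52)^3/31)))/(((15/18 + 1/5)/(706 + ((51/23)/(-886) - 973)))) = 8732768085/1432654912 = 6.10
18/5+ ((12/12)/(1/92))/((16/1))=187/20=9.35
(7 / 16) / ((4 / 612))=1071 / 16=66.94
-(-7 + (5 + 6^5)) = -7774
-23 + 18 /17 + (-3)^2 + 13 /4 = -659 /68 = -9.69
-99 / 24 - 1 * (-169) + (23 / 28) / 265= 2446791 / 14840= 164.88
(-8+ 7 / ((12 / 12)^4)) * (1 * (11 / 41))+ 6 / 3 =71 / 41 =1.73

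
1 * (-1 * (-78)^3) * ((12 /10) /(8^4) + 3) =1822457637 /1280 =1423795.03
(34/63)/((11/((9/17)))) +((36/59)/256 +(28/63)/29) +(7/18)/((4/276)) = 2039596585/75886272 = 26.88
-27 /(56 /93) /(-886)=2511 /49616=0.05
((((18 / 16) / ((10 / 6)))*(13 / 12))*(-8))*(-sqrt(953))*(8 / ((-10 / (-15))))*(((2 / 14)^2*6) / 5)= 2106*sqrt(953) / 1225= 53.07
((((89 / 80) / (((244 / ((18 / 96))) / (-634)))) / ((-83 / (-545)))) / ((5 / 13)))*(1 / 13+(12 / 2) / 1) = -728826429 / 12961280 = -56.23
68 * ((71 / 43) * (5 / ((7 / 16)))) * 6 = 2317440 / 301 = 7699.14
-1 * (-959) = 959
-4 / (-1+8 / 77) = 308 / 69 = 4.46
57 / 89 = 0.64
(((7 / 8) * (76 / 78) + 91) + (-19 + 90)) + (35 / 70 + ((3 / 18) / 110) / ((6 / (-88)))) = 382193 / 2340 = 163.33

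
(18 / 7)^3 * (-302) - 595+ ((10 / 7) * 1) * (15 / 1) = -5708.45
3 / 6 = 1 / 2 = 0.50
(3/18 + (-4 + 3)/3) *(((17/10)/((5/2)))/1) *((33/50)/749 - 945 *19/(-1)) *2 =-3810350437/936250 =-4069.80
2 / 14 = 1 / 7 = 0.14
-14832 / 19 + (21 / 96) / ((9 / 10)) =-2135143 / 2736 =-780.39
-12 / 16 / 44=-0.02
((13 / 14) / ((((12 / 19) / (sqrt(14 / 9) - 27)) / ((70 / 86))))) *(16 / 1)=-22230 / 43 + 2470 *sqrt(14) / 387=-493.10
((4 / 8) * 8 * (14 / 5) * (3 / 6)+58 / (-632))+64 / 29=353507 / 45820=7.72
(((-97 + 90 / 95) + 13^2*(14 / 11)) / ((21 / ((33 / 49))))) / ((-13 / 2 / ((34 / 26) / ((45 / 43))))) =-12124366 / 16520595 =-0.73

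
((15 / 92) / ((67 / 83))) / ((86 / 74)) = 46065 / 265052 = 0.17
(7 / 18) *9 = 7 / 2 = 3.50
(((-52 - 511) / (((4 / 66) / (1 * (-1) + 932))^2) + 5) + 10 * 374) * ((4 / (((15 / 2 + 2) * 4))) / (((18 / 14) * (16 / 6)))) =-3719920550129 / 912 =-4078860252.33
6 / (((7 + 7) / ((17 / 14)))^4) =250563 / 737894528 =0.00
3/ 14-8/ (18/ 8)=-421/ 126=-3.34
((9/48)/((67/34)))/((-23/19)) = -969/12328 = -0.08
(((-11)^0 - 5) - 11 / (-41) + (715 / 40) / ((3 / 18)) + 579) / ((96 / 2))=37311 / 2624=14.22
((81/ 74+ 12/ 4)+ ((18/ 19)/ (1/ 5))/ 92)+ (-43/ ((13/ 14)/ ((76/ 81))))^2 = 1891.98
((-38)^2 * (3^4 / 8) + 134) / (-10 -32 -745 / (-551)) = -362.98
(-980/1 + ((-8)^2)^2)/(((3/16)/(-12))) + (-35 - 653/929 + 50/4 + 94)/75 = -9263200953/46450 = -199423.06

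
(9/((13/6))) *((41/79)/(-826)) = -1107/424151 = -0.00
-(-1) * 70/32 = 35/16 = 2.19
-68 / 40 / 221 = -1 / 130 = -0.01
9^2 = 81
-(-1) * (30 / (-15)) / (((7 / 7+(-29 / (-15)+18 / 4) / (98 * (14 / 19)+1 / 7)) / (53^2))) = -1621860420 / 314359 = -5159.26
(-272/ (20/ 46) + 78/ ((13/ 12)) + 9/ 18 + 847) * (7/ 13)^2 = 144011/ 1690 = 85.21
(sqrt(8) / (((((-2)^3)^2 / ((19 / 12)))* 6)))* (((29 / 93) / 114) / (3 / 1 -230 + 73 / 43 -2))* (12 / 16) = -0.00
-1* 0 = 0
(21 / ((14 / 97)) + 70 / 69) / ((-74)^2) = 20219 / 755688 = 0.03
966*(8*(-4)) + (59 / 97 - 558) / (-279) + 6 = -836355011 / 27063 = -30904.00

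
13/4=3.25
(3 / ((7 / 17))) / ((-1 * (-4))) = 51 / 28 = 1.82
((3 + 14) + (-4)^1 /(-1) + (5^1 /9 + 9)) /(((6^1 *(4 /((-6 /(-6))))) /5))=1375 /216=6.37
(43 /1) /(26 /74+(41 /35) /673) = 37476005 /307732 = 121.78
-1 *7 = -7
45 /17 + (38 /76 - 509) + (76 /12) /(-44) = -1135457 /2244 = -506.00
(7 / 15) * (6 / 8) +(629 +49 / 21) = 37901 / 60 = 631.68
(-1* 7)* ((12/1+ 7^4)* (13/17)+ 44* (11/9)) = -2033843/153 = -13293.09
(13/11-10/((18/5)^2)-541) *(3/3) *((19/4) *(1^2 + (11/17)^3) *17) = -28571434129/514998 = -55478.73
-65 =-65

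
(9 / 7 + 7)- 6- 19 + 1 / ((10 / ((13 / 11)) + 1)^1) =-14300 / 861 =-16.61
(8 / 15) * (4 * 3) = 32 / 5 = 6.40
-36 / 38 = -18 / 19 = -0.95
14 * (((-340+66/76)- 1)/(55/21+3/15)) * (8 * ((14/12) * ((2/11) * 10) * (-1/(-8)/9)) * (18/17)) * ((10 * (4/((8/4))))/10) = -10075625/11951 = -843.08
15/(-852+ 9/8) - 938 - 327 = -2870325/2269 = -1265.02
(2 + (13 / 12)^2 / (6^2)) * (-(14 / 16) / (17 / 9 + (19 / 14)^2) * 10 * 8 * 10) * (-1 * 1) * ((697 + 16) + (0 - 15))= 31533816475 / 118458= 266202.51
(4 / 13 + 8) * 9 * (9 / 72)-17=-199 / 26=-7.65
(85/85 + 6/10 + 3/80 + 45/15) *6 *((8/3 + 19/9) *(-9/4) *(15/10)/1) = -143577/320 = -448.68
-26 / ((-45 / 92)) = 2392 / 45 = 53.16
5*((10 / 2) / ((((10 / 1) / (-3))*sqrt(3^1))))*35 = -175*sqrt(3) / 2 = -151.55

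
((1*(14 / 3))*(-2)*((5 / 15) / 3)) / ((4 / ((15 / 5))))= -0.78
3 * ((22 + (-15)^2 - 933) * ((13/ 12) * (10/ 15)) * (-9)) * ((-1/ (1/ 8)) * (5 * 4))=-2140320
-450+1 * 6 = -444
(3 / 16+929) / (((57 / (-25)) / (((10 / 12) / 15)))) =-371675 / 16416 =-22.64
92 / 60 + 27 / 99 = 298 / 165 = 1.81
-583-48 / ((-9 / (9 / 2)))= -559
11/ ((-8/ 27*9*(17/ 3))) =-0.73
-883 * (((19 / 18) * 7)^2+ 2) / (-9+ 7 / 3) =16191571 / 2160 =7496.10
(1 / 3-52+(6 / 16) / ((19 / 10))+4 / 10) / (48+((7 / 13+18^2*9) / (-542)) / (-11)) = -2256160907 / 2142175710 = -1.05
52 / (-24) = -13 / 6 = -2.17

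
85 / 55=17 / 11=1.55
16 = 16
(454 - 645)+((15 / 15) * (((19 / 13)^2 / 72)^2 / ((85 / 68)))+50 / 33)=-385757141749 / 2035828080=-189.48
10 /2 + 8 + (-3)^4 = 94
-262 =-262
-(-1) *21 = 21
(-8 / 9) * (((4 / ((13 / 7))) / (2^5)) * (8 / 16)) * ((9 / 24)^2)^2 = -63 / 106496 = -0.00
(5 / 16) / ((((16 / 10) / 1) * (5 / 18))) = 0.70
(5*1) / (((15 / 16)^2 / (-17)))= -4352 / 45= -96.71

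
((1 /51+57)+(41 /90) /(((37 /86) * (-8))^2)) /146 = 1912193713 /4892915520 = 0.39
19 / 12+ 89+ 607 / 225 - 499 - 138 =-489347 / 900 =-543.72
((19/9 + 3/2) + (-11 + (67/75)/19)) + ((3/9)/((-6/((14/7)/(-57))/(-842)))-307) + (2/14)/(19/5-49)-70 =-3915667552/10144575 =-385.99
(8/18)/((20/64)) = 64/45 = 1.42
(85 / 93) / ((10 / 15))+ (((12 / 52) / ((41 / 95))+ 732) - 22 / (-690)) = 8367526721 / 11400870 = 733.94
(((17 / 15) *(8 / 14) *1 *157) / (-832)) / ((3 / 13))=-2669 / 5040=-0.53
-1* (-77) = 77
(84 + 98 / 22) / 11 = 8.04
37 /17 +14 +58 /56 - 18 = -375 /476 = -0.79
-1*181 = -181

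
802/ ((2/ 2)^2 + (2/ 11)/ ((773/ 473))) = 721.71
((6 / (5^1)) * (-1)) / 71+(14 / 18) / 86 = -0.01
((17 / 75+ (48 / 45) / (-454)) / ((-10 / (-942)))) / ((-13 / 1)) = -599583 / 368875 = -1.63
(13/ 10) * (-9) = -117/ 10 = -11.70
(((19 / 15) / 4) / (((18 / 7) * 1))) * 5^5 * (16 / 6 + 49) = 12884375 / 648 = 19883.29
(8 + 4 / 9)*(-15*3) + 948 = 568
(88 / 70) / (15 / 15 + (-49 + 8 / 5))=-11 / 406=-0.03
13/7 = 1.86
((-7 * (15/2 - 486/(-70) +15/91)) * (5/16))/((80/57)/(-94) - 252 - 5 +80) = 35611947/197276768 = 0.18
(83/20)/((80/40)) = 83/40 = 2.08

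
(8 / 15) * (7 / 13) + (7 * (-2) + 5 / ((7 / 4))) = -14818 / 1365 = -10.86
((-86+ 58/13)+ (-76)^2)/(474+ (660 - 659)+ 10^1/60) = 444168/37063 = 11.98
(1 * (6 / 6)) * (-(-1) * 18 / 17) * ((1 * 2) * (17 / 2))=18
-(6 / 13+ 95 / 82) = -1727 / 1066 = -1.62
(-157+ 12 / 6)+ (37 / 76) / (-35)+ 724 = 1513503 / 2660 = 568.99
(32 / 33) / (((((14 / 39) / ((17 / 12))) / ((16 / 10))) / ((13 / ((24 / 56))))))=185.73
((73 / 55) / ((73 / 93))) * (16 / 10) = 744 / 275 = 2.71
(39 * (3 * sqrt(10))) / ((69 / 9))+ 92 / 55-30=-1558 / 55+ 351 * sqrt(10) / 23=19.93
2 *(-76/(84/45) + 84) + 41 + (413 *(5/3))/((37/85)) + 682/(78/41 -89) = 4719840184/2774667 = 1701.05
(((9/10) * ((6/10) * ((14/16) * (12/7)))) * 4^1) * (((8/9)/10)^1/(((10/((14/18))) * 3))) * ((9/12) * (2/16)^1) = 0.00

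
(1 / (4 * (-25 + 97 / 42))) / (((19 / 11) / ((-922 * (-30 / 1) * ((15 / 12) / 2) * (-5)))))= 39934125 / 72428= 551.36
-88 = -88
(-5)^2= 25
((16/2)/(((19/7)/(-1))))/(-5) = 56/95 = 0.59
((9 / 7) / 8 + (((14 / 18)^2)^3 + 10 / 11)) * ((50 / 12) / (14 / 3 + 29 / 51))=179643846275 / 174814328304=1.03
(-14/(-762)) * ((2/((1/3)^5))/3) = 378/127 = 2.98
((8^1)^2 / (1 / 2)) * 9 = 1152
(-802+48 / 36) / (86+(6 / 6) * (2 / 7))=-8407 / 906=-9.28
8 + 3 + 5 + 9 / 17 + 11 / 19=5526 / 323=17.11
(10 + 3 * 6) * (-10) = -280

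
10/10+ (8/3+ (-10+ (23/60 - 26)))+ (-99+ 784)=13061/20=653.05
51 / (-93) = -17 / 31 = -0.55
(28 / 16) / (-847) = -1 / 484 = -0.00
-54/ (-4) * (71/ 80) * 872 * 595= 24865407/ 4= 6216351.75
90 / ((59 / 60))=5400 / 59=91.53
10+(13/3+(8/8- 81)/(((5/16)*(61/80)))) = -58817/183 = -321.40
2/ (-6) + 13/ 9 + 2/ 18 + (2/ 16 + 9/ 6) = 205/ 72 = 2.85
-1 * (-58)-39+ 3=22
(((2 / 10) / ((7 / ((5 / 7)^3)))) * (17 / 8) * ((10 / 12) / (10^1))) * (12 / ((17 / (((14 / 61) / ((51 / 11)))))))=275 / 4268292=0.00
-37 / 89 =-0.42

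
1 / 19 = 0.05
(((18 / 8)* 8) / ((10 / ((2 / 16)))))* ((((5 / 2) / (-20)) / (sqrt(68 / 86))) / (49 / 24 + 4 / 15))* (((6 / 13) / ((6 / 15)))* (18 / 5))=-729* sqrt(1462) / 489736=-0.06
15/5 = 3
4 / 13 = 0.31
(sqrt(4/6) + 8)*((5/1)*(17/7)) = 85*sqrt(6)/21 + 680/7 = 107.06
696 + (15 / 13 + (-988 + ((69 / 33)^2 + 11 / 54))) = -24316393 / 84942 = -286.27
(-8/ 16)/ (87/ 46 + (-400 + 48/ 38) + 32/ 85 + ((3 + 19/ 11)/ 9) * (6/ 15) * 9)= 81719/ 64489065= 0.00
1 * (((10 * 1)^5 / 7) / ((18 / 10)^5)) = 312500000 / 413343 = 756.03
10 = 10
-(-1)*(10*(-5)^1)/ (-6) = 8.33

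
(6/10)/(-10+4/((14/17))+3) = -7/25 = -0.28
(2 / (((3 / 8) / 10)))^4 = 8090864.20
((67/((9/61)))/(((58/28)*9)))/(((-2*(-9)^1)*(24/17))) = 486353/507384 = 0.96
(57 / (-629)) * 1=-57 / 629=-0.09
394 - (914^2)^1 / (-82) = 433852 / 41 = 10581.76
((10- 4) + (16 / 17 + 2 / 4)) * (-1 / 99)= -23 / 306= -0.08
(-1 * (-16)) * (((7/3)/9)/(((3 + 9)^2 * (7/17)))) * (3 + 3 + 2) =0.56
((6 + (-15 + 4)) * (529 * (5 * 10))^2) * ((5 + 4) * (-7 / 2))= 110187393750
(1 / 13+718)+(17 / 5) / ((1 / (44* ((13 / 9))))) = 546487 / 585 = 934.17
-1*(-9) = 9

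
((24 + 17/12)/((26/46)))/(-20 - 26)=-305/312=-0.98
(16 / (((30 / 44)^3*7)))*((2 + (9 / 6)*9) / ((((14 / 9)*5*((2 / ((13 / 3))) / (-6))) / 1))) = -17164576 / 91875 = -186.83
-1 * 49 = -49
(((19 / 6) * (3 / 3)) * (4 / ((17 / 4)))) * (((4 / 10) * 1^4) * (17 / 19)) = 16 / 15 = 1.07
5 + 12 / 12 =6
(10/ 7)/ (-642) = -5/ 2247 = -0.00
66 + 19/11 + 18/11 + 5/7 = 5396/77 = 70.08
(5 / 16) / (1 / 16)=5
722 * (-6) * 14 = -60648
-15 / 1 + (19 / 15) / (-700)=-157519 / 10500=-15.00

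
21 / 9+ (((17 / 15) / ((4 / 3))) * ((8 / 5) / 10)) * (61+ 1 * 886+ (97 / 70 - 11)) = 3407717 / 26250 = 129.82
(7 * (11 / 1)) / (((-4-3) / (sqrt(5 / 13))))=-11 * sqrt(65) / 13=-6.82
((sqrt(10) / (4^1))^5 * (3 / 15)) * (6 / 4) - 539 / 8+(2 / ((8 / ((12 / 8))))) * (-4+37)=-55+15 * sqrt(10) / 512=-54.91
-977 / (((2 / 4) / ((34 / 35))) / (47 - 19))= -265744 / 5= -53148.80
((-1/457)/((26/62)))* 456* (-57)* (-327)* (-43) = 11329678872/5941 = 1907032.30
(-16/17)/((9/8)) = -128/153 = -0.84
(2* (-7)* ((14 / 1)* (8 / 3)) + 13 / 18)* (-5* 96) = 751600 / 3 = 250533.33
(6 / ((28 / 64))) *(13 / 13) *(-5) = -480 / 7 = -68.57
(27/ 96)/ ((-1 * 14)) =-9/ 448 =-0.02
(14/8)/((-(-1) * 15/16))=28/15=1.87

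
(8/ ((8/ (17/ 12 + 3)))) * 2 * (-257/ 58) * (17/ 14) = -47.53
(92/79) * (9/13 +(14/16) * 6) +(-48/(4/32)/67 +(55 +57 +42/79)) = 7824991/68809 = 113.72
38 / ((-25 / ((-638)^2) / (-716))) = 11074853152 / 25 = 442994126.08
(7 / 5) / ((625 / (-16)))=-112 / 3125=-0.04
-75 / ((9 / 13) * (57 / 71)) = -23075 / 171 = -134.94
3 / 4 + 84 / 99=211 / 132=1.60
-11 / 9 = -1.22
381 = 381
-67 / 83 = -0.81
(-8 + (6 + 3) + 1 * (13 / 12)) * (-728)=-4550 / 3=-1516.67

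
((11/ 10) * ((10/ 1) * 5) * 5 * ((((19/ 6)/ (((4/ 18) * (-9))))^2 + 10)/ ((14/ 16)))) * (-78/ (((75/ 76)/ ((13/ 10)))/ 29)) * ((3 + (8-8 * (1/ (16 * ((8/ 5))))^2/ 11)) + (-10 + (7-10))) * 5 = 840045960871/ 7168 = 117193911.95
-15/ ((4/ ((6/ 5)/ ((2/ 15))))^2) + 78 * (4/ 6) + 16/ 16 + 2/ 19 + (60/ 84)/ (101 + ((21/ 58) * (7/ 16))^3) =-784147817277157/ 34354530090160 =-22.83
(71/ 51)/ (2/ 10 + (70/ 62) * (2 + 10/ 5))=11005/ 37281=0.30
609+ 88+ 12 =709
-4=-4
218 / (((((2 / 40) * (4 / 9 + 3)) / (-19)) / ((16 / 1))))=-11928960 / 31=-384805.16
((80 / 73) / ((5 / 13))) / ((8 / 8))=2.85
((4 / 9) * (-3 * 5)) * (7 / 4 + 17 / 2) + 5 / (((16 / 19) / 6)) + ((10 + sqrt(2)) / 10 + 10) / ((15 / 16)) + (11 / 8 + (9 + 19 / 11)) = -488 / 55 + 8 * sqrt(2) / 75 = -8.72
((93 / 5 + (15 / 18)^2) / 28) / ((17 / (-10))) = -0.41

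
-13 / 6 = -2.17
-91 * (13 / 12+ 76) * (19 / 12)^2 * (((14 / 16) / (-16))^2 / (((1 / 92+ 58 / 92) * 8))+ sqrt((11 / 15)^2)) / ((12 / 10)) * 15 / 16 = -3233702430014875 / 320713261056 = -10082.85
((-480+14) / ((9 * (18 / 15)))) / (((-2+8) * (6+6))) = -1165 / 1944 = -0.60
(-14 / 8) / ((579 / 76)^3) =-768208 / 194104539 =-0.00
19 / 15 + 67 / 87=886 / 435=2.04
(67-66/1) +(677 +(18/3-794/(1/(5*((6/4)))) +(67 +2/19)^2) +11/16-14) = -4512189/5776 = -781.20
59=59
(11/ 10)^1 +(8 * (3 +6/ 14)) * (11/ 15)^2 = 16643/ 1050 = 15.85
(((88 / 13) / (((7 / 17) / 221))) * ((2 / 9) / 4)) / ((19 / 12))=127.48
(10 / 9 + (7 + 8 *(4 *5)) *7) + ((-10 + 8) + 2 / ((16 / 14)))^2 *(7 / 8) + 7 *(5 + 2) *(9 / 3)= 1517375 / 1152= 1317.17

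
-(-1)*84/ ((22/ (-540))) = -22680/ 11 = -2061.82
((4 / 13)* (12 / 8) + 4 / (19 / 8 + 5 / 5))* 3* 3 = 578 / 39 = 14.82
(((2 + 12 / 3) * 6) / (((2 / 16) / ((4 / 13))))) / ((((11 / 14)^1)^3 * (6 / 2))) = 1053696 / 17303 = 60.90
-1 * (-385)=385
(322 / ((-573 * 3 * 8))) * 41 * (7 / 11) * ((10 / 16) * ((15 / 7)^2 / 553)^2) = -26521875 / 1007447383712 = -0.00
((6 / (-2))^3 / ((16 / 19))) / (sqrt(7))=-513 * sqrt(7) / 112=-12.12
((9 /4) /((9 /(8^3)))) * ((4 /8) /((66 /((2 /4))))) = 16 /33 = 0.48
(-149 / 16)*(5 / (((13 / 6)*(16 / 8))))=-10.75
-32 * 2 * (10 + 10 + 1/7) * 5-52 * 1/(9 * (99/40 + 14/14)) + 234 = -54410542/8757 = -6213.38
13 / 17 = 0.76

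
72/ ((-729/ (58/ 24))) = -58/ 243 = -0.24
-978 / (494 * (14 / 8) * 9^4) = -652 / 3781323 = -0.00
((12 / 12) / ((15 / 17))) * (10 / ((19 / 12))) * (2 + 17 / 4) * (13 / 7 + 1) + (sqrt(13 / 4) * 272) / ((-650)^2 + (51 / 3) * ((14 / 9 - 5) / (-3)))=3672 * sqrt(13) / 11408027 + 17000 / 133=127.82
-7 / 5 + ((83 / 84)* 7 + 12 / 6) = 451 / 60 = 7.52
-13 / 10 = -1.30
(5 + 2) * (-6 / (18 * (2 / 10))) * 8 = -280 / 3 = -93.33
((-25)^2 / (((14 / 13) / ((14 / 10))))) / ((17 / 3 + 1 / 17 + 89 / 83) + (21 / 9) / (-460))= 1582083750 / 13226623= 119.61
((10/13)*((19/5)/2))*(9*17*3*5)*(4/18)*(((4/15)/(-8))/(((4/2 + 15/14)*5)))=-1.62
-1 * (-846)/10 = 84.60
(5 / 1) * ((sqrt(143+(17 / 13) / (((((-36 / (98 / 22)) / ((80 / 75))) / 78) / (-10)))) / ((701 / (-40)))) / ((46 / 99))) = -300 * sqrt(302335) / 16123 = -10.23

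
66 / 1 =66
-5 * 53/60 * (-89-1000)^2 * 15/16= -314269065/64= -4910454.14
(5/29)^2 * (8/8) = 25/841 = 0.03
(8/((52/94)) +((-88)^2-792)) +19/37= 3351115/481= 6966.98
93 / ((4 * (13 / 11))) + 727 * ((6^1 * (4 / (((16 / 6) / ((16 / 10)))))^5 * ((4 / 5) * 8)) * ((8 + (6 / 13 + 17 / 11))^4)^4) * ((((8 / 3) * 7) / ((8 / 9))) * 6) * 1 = 5412607642285351772529718935428597379065310611677234526693735187 / 1910982089918830263114009321500400062500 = 2832369633833279133700220.00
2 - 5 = -3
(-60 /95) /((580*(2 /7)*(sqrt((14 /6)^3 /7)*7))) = -9*sqrt(3) /38570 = -0.00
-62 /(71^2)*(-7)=434 /5041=0.09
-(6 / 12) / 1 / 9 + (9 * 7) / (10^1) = 281 / 45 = 6.24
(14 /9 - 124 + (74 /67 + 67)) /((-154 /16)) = 37448 /6633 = 5.65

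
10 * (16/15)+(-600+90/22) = -585.24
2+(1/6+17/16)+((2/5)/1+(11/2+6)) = 3631/240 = 15.13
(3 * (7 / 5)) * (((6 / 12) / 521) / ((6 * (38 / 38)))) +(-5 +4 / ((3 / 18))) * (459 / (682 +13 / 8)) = 242340281 / 18995660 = 12.76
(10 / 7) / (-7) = -10 / 49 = -0.20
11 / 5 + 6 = 41 / 5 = 8.20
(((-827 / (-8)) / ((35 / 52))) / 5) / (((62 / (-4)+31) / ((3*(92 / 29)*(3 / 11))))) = 8901828 / 1730575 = 5.14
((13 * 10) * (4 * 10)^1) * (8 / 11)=41600 / 11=3781.82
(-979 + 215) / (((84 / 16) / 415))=-1268240 / 21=-60392.38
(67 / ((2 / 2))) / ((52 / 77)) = 5159 / 52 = 99.21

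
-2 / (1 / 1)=-2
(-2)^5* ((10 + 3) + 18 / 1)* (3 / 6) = -496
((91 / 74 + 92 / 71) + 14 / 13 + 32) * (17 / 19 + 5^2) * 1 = 598202382 / 648869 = 921.92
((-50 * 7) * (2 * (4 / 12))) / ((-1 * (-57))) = -4.09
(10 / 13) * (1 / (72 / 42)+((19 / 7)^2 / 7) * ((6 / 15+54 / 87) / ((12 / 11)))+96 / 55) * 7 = 7251109 / 406406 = 17.84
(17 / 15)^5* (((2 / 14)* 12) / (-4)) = -1419857 / 1771875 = -0.80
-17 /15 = -1.13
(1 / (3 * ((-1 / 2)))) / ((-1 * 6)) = 1 / 9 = 0.11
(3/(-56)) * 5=-15/56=-0.27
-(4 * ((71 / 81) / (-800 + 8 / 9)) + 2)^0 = -1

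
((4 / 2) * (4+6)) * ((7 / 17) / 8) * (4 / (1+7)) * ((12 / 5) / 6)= 7 / 34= 0.21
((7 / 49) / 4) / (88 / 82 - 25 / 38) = 779 / 9058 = 0.09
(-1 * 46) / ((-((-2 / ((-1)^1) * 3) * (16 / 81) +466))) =0.10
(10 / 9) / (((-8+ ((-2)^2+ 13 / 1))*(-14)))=-5 / 567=-0.01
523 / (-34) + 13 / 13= -489 / 34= -14.38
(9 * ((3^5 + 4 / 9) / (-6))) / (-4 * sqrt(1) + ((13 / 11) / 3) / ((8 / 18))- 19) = 6886 / 417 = 16.51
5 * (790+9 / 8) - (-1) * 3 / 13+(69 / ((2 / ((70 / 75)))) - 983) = 1562629 / 520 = 3005.06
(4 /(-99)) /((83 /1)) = -4 /8217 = -0.00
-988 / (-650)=38 / 25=1.52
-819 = -819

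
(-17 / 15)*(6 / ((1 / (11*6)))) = -2244 / 5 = -448.80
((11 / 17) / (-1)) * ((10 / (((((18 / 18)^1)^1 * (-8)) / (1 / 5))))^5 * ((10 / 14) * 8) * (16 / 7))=55 / 6664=0.01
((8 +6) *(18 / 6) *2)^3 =592704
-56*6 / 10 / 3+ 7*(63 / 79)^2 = -6.75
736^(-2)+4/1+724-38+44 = 397604865/541696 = 734.00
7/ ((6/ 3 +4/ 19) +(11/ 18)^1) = 2394/ 965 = 2.48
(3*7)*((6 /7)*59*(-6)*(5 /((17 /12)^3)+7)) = -274193532 /4913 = -55809.80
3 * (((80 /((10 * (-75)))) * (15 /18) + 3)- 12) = -409 /15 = -27.27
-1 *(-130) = 130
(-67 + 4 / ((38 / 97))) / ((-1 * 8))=1079 / 152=7.10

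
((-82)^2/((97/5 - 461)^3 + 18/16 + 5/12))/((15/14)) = -0.00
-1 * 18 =-18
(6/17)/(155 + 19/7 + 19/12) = 504/227477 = 0.00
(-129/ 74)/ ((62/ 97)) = -12513/ 4588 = -2.73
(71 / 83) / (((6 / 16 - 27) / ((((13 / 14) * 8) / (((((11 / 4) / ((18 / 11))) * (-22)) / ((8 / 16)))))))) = 2496 / 773311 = 0.00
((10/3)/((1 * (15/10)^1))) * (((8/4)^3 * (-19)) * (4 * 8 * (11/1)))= -118897.78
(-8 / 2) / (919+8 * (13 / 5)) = -0.00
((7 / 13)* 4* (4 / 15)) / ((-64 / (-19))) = 133 / 780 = 0.17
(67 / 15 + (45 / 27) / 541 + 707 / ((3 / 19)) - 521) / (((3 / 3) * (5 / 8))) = 85718992 / 13525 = 6337.82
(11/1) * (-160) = -1760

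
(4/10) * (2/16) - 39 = -779/20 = -38.95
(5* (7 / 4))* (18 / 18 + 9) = 175 / 2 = 87.50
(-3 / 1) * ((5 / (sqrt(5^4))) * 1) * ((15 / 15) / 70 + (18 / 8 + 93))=-40011 / 700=-57.16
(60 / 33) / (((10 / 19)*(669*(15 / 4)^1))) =152 / 110385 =0.00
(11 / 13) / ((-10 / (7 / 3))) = -77 / 390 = -0.20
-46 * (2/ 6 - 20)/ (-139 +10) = -2714/ 387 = -7.01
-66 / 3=-22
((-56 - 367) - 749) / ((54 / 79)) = -46294 / 27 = -1714.59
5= 5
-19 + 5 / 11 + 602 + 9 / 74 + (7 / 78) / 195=1806306802 / 3095235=583.58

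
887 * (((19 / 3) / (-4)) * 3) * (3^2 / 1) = -151677 / 4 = -37919.25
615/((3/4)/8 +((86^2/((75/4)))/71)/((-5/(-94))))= 523980000/89068547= 5.88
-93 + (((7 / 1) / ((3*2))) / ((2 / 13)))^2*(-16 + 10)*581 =-4813493 / 24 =-200562.21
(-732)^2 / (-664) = -66978 / 83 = -806.96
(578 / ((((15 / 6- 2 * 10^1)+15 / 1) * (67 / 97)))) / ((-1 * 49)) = 6.83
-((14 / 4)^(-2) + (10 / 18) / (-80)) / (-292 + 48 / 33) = 341 / 1326528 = 0.00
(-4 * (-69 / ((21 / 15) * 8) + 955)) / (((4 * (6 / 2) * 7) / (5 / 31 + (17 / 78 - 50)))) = 6375296705 / 2843568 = 2242.01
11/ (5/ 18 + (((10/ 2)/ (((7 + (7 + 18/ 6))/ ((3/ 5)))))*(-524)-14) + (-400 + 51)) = -3366/ 139289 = -0.02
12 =12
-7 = -7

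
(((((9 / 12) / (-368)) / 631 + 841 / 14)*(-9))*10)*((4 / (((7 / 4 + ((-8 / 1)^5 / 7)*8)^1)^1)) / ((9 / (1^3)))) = 1952869175 / 30434544702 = 0.06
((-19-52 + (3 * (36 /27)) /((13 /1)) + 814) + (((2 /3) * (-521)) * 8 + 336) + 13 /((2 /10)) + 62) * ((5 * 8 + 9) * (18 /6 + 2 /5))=-51081226 /195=-261955.01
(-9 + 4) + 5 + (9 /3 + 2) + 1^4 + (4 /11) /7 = 466 /77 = 6.05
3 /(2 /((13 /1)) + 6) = 39 /80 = 0.49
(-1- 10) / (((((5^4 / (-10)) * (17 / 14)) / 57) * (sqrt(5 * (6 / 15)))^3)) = 2.92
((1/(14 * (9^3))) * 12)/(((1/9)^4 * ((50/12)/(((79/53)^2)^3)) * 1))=20.31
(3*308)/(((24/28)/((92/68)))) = 24794/17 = 1458.47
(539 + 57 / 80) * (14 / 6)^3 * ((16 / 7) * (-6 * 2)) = -8462692 / 45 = -188059.82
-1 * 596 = -596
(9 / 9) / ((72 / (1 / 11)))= 1 / 792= 0.00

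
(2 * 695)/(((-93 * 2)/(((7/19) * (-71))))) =345415/1767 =195.48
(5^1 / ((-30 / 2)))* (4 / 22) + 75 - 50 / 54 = 21982 / 297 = 74.01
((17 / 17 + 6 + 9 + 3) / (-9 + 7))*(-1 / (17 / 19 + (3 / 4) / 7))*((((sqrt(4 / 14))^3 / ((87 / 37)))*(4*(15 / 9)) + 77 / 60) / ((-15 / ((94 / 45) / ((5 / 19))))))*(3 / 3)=-173759047 / 26983125 -381689632*sqrt(14) / 657308925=-8.61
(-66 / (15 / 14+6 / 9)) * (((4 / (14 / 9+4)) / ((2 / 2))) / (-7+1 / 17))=424116 / 107675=3.94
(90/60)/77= 3/154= 0.02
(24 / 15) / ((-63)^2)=0.00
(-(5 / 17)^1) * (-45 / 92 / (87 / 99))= 7425 / 45356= 0.16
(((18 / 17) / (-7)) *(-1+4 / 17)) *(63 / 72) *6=351 / 578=0.61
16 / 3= 5.33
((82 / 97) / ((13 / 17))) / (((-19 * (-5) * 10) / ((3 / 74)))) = 2091 / 44324150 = 0.00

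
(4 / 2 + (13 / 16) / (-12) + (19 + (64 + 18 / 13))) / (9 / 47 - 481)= -10126009 / 56404608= -0.18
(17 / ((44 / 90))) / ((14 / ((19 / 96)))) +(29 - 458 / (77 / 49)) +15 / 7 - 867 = -11105939 / 9856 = -1126.82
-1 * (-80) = 80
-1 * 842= -842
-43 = -43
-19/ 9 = -2.11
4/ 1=4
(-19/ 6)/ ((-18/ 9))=19/ 12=1.58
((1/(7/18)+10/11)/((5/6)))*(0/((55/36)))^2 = 0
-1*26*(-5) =130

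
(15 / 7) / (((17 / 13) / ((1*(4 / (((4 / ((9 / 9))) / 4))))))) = 780 / 119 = 6.55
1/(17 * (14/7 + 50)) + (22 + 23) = 39781/884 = 45.00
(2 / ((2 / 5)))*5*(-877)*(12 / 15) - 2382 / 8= -71351 / 4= -17837.75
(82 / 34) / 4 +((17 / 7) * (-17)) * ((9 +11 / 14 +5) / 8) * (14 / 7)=-1012973 / 6664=-152.01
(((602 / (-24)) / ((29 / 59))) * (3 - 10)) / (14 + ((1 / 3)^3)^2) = 512001 / 20068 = 25.51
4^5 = 1024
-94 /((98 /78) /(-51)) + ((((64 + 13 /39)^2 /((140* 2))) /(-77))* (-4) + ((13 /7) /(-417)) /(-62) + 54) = 404514123938 /104514795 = 3870.40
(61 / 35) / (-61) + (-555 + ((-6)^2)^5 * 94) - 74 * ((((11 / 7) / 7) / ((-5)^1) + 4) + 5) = 1392535734942 / 245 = 5683819326.29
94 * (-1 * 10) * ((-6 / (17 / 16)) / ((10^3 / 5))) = 2256 / 85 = 26.54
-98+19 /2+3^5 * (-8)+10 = -4045 /2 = -2022.50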